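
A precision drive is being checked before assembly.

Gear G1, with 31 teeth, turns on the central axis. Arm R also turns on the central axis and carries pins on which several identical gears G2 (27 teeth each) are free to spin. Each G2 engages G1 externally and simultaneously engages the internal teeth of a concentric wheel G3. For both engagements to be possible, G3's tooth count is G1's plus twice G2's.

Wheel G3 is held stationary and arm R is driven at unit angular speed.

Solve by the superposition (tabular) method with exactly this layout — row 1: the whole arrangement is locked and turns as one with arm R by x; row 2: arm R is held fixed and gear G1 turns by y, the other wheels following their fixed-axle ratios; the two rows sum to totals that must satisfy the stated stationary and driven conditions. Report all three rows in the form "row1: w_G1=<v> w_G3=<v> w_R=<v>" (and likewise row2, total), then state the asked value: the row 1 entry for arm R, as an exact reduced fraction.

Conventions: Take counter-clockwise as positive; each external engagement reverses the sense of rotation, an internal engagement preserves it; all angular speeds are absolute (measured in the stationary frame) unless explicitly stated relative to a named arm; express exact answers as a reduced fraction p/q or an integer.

row1: w_G1=1 w_G3=1 w_R=1
row2: w_G1=85/31 w_G3=-1 w_R=0
total: w_G1=116/31 w_G3=0 w_R=1
asked value: 1

topology: planetary set — G1 31T / G2 27T / G3 85T, arm = carrier (Willis)
superposition row 1 [locked train]: every member turns x
superposition row 2 [arm held]: sun y, ring −(31/85)·y, arm 0
boundary: total ω_ring = x − (31/85)·y = 0 and total ω_arm = x = 1  ⇒  y = 85/31, x = 1
row 2 ring = −(31/85)·85/31 = -1
totals (row 1 + row 2): sun 1 + 85/31 = 116/31, ring 1 + (-1) = 0, arm 1 + 0 = 1
asked cell (row1, arm) = 1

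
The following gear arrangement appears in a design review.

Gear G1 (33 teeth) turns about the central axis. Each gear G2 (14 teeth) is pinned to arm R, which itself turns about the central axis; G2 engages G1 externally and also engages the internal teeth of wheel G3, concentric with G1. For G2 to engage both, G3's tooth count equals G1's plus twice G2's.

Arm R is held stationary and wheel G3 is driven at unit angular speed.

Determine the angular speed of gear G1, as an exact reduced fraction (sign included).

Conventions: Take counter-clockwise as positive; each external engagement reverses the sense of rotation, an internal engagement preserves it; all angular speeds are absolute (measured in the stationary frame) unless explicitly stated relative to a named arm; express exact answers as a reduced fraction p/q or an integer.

-61/33

planetary set (33T centre, 14T on arm, 61T internal) — Willis relation
ring teeth: 33 + 2·14 = 61
33(ω_sun−ω_arm) = −61(ω_ring−ω_arm),  ω_arm = 0, ω_ring = 1
ω_sun = 0 − (61/33)(1−0) = -61/33
exact speed ratio = -61/33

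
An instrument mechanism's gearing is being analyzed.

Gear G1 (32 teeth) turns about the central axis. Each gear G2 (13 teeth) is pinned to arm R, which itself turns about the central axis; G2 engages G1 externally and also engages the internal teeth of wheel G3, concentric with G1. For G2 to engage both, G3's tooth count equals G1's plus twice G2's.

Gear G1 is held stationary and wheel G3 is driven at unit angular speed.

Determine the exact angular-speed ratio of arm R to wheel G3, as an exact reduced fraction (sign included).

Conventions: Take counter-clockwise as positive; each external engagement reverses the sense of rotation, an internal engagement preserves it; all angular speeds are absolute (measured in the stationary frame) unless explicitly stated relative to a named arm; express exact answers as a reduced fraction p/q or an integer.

29/45

topology: planetary set — G1 32T / G2 13T / G3 58T, arm = carrier (Willis)
ring teeth: 32 + 2·13 = 58
32(ω_sun−ω_arm) = −58(ω_ring−ω_arm),  ω_sun = 0, ω_ring = 1
32(0−ω_arm) = −58(1−ω_arm)  ⇒  90·ω_arm = 58  ⇒  ω_arm = 29/45
ω_out/ω_in = 29/45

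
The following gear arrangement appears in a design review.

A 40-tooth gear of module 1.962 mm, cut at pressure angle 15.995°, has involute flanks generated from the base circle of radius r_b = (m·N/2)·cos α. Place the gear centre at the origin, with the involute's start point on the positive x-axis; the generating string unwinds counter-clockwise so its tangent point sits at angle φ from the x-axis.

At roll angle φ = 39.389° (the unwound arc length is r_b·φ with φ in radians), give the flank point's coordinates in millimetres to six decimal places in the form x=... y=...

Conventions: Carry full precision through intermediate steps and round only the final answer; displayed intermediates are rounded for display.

topology: single-mesh involute geometry — m = 1.962, N = 40
pitch radius r_p = m·N/2 = 1.962·40/2 = 39.240000
base radius r_b = r_p·cos α = 39.240000·cos 15.995° = 37.720853
roll angle φ = 39.389° = 0.68746774 rad
x = r_b·(cos φ + φ·sin φ) = 45.608667
y = r_b·(sin φ − φ·cos φ) = 3.895394

x=45.608667 y=3.895394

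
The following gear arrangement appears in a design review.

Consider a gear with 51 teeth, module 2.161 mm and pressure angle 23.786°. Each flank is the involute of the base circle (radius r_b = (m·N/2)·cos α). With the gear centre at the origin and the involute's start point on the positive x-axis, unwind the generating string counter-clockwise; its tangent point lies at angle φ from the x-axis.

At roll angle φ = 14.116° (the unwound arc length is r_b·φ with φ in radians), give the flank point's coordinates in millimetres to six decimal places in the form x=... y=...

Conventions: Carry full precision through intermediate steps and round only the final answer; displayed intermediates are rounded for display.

single-mesh involute tooth geometry (51T wheel at module 2.161)
pitch radius r_p = m·N/2 = 2.161·51/2 = 55.105500
base radius r_b = r_p·cos α = 55.105500·cos 23.786° = 50.424742
roll angle φ = 14.116° = 0.24637068 rad
x = r_b·(cos φ + φ·sin φ) = 51.931951
y = r_b·(sin φ − φ·cos φ) = 0.249834

x=51.931951 y=0.249834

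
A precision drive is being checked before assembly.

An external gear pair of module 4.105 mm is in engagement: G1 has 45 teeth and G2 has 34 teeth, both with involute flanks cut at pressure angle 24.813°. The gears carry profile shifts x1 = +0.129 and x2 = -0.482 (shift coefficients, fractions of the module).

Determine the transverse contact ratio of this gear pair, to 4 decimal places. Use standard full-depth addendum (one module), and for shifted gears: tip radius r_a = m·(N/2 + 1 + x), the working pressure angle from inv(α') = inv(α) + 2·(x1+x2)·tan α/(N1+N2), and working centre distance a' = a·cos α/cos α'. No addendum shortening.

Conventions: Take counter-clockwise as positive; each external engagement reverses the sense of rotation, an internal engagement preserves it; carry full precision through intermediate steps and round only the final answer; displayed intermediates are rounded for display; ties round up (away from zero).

1.5712

topology: single-mesh involute geometry — m = 4.105, 45T/34T pair
base radii: r_b1 = 83.835805, r_b2 = 63.342608
tip radii: r_a1 = 96.997045, r_a2 = 71.911390
inv(α') = inv(24.813°) + 2·(+0.129-0.482)·tan α/(45+34) = 0.02513989  ⇒  α' = 23.64443°
a' = a·cos α / cos α' = 162.1475·cos 24.813°/cos 23.64443° = 160.666005
action lengths: √(r_a1²−r_b1²) = 48.785085, √(r_a2²−r_b2²) = 34.043531
base pitch p_b = π·m·cos α = 11.705687
CR = (48.785085 + 34.043531 − 160.666005·sin 23.64443°)/11.705687 = 1.571201
contact ratio ≈ 1.5712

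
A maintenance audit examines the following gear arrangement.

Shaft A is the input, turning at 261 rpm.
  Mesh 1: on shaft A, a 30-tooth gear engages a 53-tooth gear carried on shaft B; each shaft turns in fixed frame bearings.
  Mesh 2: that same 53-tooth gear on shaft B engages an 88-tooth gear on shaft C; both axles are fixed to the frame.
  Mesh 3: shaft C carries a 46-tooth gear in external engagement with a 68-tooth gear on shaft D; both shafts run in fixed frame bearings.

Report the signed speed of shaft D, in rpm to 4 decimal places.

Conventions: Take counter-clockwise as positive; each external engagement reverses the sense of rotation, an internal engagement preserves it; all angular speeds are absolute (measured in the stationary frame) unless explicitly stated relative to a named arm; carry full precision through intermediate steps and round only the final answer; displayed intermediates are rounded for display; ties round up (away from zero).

-60.1905 rpm

class = fixed-axis compound train [3 meshes; 3 ratios multiply, 3 sense flips]
mesh 1 [30T→53T]: ω = 261.0000×30/53 = 147.7358 rpm, sense flips to −
mesh 2 [53T→88T]: ω = 147.7358×53/88 = 88.9773 rpm, sense flips to +
mesh 3 [46T→68T]: ω = 88.9773×46/68 = 60.1905 rpm, sense flips to −
signed output speed = -60.1905 rpm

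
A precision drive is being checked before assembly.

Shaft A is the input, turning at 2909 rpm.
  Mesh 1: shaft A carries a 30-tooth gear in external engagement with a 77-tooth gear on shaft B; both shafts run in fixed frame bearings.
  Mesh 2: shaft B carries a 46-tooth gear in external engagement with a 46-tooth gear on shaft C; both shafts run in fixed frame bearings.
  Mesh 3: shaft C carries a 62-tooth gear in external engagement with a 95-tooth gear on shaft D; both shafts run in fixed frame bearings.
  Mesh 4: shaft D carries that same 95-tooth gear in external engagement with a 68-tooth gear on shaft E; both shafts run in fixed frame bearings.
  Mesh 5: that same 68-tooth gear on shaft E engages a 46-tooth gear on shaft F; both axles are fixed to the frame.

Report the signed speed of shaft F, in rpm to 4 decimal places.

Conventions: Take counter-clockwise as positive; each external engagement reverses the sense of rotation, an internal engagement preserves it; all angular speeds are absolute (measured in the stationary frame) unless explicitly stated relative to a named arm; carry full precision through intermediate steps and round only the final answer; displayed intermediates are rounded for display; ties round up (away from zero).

5-mesh fixed-axis compound train (all bearings frame-fixed)
mesh 1 [30T→77T]: ω = 2909.0000×30/77 = 1133.3766 rpm, sense flips to −
mesh 2 [46T→46T]: ω = 1133.3766×46/46 = 1133.3766 rpm, sense flips to +
mesh 3 [62T→95T]: ω = 1133.3766×62/95 = 739.6774 rpm, sense flips to −
mesh 4 [95T→68T]: ω = 739.6774×95/68 = 1033.3728 rpm, sense flips to +
mesh 5 [68T→46T]: ω = 1033.3728×68/46 = 1527.5946 rpm, sense flips to −
signed output speed = -1527.5946 rpm

-1527.5946 rpm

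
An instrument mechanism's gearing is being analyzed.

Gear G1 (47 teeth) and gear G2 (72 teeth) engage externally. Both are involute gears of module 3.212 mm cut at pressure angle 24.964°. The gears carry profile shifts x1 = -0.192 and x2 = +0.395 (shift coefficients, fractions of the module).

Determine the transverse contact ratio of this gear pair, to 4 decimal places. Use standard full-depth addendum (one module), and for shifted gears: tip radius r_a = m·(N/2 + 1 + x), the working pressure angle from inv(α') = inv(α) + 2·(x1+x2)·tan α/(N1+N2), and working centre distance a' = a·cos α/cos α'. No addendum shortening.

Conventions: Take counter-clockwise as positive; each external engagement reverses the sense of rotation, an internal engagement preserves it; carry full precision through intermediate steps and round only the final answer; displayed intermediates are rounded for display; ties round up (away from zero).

1.5357

topology: single-mesh involute geometry — m = 3.212, 47T/72T pair
base radii: r_b1 = 68.429954, r_b2 = 104.828866
tip radii: r_a1 = 78.077296, r_a2 = 120.112740
inv(α') = inv(24.964°) + 2·(-0.192+0.395)·tan α/(47+72) = 0.03142727  ⇒  α' = 25.37608°
a' = a·cos α / cos α' = 191.1140·cos 24.964°/cos 25.37608° = 191.761025
action lengths: √(r_a1²−r_b1²) = 37.595286, √(r_a2²−r_b2²) = 58.634283
base pitch p_b = π·m·cos α = 9.148044
CR = (37.595286 + 58.634283 − 191.761025·sin 25.37608°)/9.148044 = 1.535721
contact ratio ≈ 1.5357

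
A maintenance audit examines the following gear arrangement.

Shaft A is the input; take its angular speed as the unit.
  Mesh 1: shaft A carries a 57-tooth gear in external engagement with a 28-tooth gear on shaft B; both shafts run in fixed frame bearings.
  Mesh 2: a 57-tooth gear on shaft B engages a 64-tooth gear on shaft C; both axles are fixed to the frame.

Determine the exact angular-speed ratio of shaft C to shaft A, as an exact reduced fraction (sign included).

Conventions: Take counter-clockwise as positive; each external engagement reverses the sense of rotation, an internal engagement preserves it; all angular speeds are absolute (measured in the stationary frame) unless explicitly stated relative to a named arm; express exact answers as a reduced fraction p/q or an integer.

class = fixed-axis compound train [2 meshes; 2 ratios multiply, 2 sense flips]
mesh 1 [57T→28T]: running ratio 57/28, sense −
mesh 2 [57T→64T]: running ratio 3249/1792, sense +
ω_out/ω_in = 3249/1792

3249/1792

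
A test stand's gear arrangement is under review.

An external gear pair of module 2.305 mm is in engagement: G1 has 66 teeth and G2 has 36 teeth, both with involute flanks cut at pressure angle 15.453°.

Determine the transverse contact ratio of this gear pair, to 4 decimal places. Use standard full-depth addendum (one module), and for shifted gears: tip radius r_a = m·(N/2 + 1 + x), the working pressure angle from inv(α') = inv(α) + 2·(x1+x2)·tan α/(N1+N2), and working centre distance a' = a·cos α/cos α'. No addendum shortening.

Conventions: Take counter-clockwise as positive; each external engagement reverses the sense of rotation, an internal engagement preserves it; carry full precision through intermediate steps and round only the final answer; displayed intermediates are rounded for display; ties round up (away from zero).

2.0377

topology: single-mesh involute geometry — m = 2.305, 66T/36T pair
base radii: r_b1 = 73.315200, r_b2 = 39.990109
tip radii: r_a1 = 78.370000, r_a2 = 43.795000
no profile shift: α' = α, a' = a
action lengths: √(r_a1²−r_b1²) = 27.690039, √(r_a2²−r_b2²) = 17.854780
base pitch p_b = π·m·cos α = 6.979591
CR = (27.690039 + 17.854780 − 117.555000·sin 15.45300°)/6.979591 = 2.037734
contact ratio ≈ 2.0377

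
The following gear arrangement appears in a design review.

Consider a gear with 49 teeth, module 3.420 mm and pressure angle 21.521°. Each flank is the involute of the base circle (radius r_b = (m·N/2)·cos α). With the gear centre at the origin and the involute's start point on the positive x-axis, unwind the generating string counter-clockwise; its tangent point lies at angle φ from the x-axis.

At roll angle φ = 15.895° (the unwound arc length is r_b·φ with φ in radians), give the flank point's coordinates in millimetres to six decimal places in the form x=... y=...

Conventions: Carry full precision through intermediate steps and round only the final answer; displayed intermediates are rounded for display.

x=80.890491 y=0.550495

class = single-mesh tooth geometry [base-circle involute, m = 3.420, 49T]
pitch radius r_p = m·N/2 = 3.420·49/2 = 83.790000
base radius r_b = r_p·cos α = 83.790000·cos 21.521° = 77.948427
roll angle φ = 15.895° = 0.27742008 rad
x = r_b·(cos φ + φ·sin φ) = 80.890491
y = r_b·(sin φ − φ·cos φ) = 0.550495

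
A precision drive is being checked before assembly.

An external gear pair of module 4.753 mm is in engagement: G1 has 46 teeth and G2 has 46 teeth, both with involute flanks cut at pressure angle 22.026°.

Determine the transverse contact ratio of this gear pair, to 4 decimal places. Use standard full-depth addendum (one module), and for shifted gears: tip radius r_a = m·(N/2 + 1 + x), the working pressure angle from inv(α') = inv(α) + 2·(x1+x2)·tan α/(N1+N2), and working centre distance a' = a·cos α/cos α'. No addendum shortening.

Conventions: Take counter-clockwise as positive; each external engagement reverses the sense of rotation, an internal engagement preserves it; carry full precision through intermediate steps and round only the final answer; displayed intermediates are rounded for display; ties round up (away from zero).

1.6431

class = single-mesh tooth geometry [involute pair 46T × 46T, m = 4.753]
base radii: r_b1 = 101.340218, r_b2 = 101.340218
tip radii: r_a1 = 114.072000, r_a2 = 114.072000
no profile shift: α' = α, a' = a
action lengths: √(r_a1²−r_b1²) = 52.369661, √(r_a2²−r_b2²) = 52.369661
base pitch p_b = π·m·cos α = 13.842160
CR = (52.369661 + 52.369661 − 218.638000·sin 22.02600°)/13.842160 = 1.643104
contact ratio ≈ 1.6431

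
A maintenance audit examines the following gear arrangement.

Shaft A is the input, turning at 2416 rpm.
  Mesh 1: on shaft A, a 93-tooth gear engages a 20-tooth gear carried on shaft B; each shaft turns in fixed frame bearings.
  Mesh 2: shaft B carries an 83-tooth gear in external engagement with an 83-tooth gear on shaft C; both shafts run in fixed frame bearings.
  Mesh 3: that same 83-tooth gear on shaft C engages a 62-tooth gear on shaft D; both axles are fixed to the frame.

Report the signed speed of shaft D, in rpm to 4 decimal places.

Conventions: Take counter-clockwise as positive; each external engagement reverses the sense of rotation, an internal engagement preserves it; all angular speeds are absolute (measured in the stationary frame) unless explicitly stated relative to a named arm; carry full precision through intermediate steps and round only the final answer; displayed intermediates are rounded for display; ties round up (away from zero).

-15039.6000 rpm

topology: fixed-axis compound train — 3 meshes, A→D
mesh 1 [93T→20T]: ω = 2416.0000×93/20 = 11234.4000 rpm, sense flips to −
mesh 2 [83T→83T]: ω = 11234.4000×83/83 = 11234.4000 rpm, sense flips to +
mesh 3 [83T→62T]: ω = 11234.4000×83/62 = 15039.6000 rpm, sense flips to −
signed output speed = -15039.6000 rpm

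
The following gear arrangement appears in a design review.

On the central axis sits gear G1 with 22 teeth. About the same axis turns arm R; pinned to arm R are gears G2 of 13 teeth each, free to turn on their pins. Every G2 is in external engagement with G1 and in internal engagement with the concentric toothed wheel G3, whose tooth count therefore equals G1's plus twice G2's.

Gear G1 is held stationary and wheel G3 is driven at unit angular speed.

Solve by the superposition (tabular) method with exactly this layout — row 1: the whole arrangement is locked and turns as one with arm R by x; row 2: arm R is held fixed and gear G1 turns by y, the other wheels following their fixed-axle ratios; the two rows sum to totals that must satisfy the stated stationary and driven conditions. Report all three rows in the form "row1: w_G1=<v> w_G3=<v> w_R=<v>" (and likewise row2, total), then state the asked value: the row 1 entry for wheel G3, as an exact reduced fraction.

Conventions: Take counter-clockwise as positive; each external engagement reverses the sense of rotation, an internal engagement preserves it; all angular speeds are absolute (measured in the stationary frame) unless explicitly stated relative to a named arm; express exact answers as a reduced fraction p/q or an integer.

planetary set (22T centre, 13T on arm, 48T internal) — Willis relation
superposition row 1 [locked train]: every member turns x
superposition row 2 [arm held]: sun y, ring −(22/48)·y, arm 0
boundary: total ω_sun = x + y = 0 and total ω_ring = x − (22/48)·y = 1  ⇒  y = -24/35, x = 24/35
row 2 ring = −(22/48)·(-24/35) = 11/35
totals (row 1 + row 2): sun 24/35 + (-24/35) = 0, ring 24/35 + 11/35 = 1, arm 24/35 + 0 = 24/35
asked cell (row1, ring) = 24/35

row1: w_G1=24/35 w_G3=24/35 w_R=24/35
row2: w_G1=-24/35 w_G3=11/35 w_R=0
total: w_G1=0 w_G3=1 w_R=24/35
asked value: 24/35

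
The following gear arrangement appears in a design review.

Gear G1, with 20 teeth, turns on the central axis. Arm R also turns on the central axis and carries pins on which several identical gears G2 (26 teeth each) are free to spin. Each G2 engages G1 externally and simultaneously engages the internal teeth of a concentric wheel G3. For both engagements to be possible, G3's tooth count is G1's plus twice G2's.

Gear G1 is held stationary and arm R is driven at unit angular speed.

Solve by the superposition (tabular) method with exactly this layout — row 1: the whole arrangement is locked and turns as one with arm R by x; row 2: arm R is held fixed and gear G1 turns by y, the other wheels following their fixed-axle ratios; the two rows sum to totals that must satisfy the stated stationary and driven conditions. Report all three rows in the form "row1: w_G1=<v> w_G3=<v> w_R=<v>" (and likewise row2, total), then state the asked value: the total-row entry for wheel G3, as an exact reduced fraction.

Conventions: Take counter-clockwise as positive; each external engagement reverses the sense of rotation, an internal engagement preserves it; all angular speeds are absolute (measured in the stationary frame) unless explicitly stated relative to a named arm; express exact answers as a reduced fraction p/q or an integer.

topology: planetary set — G1 20T / G2 26T / G3 72T, arm = carrier (Willis)
row 1 (train locked, turned with arm): all members turn x
superposition row 2 [arm held]: sun y, ring −(20/72)·y, arm 0
boundary: total ω_sun = x + y = 0 and total ω_arm = x = 1  ⇒  y = -1, x = 1
row 2 ring = −(20/72)·(-1) = 5/18
totals (row 1 + row 2): sun 1 + (-1) = 0, ring 1 + 5/18 = 23/18, arm 1 + 0 = 1
asked cell (total, ring) = 23/18

row1: w_G1=1 w_G3=1 w_R=1
row2: w_G1=-1 w_G3=5/18 w_R=0
total: w_G1=0 w_G3=23/18 w_R=1
asked value: 23/18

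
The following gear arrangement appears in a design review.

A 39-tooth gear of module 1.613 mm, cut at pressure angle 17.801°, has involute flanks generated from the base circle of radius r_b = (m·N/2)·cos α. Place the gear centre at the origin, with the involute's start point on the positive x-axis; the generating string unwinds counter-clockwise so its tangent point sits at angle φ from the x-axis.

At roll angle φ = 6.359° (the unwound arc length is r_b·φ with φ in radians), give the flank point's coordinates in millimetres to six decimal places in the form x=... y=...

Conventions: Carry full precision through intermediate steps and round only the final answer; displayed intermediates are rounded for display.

class = single-mesh tooth geometry [base-circle involute, m = 1.613, 39T]
pitch radius r_p = m·N/2 = 1.613·39/2 = 31.453500
base radius r_b = r_p·cos α = 31.453500·cos 17.801° = 29.947634
roll angle φ = 6.359° = 0.11098549 rad
x = r_b·(cos φ + φ·sin φ) = 30.131511
y = r_b·(sin φ − φ·cos φ) = 0.013630

x=30.131511 y=0.013630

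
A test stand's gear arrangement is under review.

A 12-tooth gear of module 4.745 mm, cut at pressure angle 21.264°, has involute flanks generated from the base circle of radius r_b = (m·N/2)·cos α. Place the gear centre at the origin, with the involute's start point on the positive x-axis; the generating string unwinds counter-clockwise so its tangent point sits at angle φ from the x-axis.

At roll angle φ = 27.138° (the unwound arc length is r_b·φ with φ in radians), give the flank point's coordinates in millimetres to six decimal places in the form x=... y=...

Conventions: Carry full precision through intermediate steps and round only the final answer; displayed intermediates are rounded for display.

single-mesh involute tooth geometry (12T wheel at module 4.745)
pitch radius r_p = m·N/2 = 4.745·12/2 = 28.470000
base radius r_b = r_p·cos α = 28.470000·cos 21.264° = 26.531742
roll angle φ = 27.138° = 0.47364745 rad
x = r_b·(cos φ + φ·sin φ) = 29.342986
y = r_b·(sin φ − φ·cos φ) = 0.918831

x=29.342986 y=0.918831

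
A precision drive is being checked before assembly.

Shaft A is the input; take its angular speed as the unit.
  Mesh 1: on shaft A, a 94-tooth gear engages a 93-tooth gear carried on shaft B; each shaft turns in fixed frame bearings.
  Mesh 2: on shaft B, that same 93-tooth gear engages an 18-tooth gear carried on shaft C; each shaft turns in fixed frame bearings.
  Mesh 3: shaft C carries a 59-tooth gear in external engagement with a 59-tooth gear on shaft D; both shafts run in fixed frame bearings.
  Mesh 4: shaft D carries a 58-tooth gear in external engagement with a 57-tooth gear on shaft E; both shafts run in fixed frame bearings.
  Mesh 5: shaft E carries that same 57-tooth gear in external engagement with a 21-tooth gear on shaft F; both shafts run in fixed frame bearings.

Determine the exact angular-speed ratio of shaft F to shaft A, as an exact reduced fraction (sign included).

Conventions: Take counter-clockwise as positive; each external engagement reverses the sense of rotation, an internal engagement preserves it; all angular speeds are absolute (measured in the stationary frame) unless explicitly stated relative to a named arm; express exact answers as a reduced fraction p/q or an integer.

class = fixed-axis compound train [5 meshes; 5 ratios multiply, 5 sense flips]
mesh 1 [94T→93T]: running ratio 94/93, sense −
mesh 2 [93T→18T]: running ratio 47/9, sense +
mesh 3 [59T→59T]: running ratio 47/9, sense −
mesh 4 [58T→57T]: running ratio 2726/513, sense +
mesh 5 [57T→21T]: running ratio 2726/189, sense −
ω_out/ω_in = -2726/189

-2726/189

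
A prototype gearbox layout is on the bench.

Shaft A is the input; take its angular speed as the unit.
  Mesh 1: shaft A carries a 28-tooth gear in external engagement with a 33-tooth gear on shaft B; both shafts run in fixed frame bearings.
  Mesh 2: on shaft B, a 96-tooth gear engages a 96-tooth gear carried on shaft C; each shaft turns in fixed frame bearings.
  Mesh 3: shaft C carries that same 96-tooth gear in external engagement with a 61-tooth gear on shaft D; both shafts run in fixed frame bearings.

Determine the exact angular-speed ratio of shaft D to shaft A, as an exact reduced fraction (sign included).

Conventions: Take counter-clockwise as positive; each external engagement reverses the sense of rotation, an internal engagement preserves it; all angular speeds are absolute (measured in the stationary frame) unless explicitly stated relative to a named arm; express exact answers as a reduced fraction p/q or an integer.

-896/671

class = fixed-axis compound train [3 meshes; 3 ratios multiply, 3 sense flips]
mesh 1 [28T→33T]: running ratio 28/33, sense −
mesh 2 [96T→96T]: running ratio 28/33, sense +
mesh 3 [96T→61T]: running ratio 896/671, sense −
ω_out/ω_in = -896/671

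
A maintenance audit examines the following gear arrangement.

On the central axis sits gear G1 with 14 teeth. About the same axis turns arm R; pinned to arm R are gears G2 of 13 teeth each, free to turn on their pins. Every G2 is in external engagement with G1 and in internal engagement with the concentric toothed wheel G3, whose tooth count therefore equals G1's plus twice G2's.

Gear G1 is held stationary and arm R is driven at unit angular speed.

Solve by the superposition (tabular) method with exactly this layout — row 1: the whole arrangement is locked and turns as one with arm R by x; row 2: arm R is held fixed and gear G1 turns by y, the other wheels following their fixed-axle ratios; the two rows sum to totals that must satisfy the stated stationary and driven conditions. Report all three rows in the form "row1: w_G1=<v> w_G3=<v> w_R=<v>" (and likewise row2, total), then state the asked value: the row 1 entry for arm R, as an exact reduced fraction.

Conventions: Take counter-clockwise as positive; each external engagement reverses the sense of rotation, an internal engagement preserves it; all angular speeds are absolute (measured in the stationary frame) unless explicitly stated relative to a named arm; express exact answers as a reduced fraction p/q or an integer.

row1: w_G1=1 w_G3=1 w_R=1
row2: w_G1=-1 w_G3=7/20 w_R=0
total: w_G1=0 w_G3=27/20 w_R=1
asked value: 1

topology: planetary set — G1 14T / G2 13T / G3 40T, arm = carrier (Willis)
row 1: whole set turns with the arm by x
row 2 — arm fixed, fixed-axis ratios: sun y, ring −(14/40)·y, arm 0
boundary: total ω_sun = x + y = 0 and total ω_arm = x = 1  ⇒  y = -1, x = 1
row 2 ring = −(14/40)·(-1) = 7/20
totals (row 1 + row 2): sun 1 + (-1) = 0, ring 1 + 7/20 = 27/20, arm 1 + 0 = 1
asked cell (row1, arm) = 1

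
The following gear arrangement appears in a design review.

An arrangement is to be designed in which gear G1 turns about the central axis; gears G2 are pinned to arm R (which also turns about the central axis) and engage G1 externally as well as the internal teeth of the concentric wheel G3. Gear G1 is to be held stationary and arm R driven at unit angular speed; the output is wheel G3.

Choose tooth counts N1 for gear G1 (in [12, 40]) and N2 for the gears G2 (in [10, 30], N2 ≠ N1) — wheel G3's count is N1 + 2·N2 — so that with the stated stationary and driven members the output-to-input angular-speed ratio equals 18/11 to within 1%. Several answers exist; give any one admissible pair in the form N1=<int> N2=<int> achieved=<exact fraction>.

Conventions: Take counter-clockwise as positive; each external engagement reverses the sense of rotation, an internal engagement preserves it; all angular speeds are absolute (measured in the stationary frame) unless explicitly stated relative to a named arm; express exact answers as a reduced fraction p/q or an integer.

class = planetary set [ratio 18/11 wanted; Willis about the carrier]
Willis with ω_sun = 0: ω_ring/ω_arm = (N1+N3)/N3; set equal to 18/11  ⇒  N3/N1 = 1/(18/11 − 1) = 11/7
N3 = N1 + 2·N2  ⇒  N2/N1 = (N3/N1 − 1)/2 = (11/7 − 1)/2 = 2/7
smallest multiple with N1 ≥ 12 and N2 ≥ 10: k = 5  ⇒  N1 = 5·7 = 35, N2 = 5·2 = 10 (N1 ≤ 40, N2 ≤ 30, N2 ≠ N1 ✓), N3 = 35 + 2·10 = 55
check: (N1+N3)/N3 with N1 = 35, N3 = 55 gives 18/11; |achieved − target| = 0 ≤ 9/550 ✓

N1=35 N2=10 achieved=18/11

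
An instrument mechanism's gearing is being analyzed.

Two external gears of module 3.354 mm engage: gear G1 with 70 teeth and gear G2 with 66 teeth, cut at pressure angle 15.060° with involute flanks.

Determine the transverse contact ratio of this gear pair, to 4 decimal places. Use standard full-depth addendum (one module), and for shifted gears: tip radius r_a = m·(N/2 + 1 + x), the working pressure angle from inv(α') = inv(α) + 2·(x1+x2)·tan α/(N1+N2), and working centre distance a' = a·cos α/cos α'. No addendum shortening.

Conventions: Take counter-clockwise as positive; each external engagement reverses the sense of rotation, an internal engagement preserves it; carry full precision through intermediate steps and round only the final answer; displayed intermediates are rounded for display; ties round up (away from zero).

2.1701

recognized (one external pair, fixed centres): single-mesh tooth geometry, m = 3.354, N1 = 70, N2 = 66
base radii: r_b1 = 113.358154, r_b2 = 106.880545
tip radii: r_a1 = 120.744000, r_a2 = 114.036000
no profile shift: α' = α, a' = a
action lengths: √(r_a1²−r_b1²) = 41.581757, √(r_a2²−r_b2²) = 39.758752
base pitch p_b = π·m·cos α = 10.175004
CR = (41.581757 + 39.758752 − 228.072000·sin 15.06000°)/10.175004 = 2.170069
contact ratio ≈ 2.1701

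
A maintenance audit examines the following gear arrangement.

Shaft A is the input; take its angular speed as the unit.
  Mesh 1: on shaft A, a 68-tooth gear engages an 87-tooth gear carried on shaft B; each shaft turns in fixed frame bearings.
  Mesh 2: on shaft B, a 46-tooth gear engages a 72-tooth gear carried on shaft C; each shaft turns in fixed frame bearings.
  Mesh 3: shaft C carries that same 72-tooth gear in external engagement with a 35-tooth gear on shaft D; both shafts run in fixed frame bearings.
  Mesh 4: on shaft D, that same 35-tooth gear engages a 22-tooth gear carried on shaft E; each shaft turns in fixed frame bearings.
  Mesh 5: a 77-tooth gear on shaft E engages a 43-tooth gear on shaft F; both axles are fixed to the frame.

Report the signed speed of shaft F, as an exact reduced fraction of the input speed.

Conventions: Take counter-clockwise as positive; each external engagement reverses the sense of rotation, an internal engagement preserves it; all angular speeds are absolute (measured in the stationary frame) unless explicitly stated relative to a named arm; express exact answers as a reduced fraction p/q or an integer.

5-mesh fixed-axis compound train (all bearings frame-fixed)
mesh 1 [68T→87T]: |ω|/ω_in = 1×68/87 = 68/87, sense flips to −
mesh 2 [46T→72T]: |ω|/ω_in = (68/87)×46/72 = 391/783, sense flips to +
mesh 3 [72T→35T]: |ω|/ω_in = (391/783)×72/35 = 3128/3045, sense flips to −
mesh 4 [35T→22T]: |ω|/ω_in = (3128/3045)×35/22 = 1564/957, sense flips to +
mesh 5 [77T→43T]: |ω|/ω_in = (1564/957)×77/43 = 10948/3741, sense flips to −
signed output speed (× input speed) = -10948/3741

-10948/3741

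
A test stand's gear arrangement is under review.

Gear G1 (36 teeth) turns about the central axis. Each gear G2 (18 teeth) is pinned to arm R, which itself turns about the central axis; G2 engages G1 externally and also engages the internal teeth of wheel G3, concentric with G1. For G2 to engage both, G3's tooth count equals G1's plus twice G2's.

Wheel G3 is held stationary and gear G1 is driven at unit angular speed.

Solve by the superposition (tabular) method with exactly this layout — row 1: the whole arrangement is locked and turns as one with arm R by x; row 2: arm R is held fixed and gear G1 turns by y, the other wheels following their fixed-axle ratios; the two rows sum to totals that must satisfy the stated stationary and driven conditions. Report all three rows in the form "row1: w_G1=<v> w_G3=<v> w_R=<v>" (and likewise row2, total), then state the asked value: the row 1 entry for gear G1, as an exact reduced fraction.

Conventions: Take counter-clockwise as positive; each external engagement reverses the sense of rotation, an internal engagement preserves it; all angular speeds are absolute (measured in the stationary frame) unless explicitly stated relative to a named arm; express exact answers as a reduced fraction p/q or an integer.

row1: w_G1=1/3 w_G3=1/3 w_R=1/3
row2: w_G1=2/3 w_G3=-1/3 w_R=0
total: w_G1=1 w_G3=0 w_R=1/3
asked value: 1/3

recognized (axles ride arm R): planetary set, 36/18/72 teeth
row 1: whole set turns with the arm by x
row 2 — arm fixed, fixed-axis ratios: sun y, ring −(36/72)·y, arm 0
boundary: total ω_ring = x − (36/72)·y = 0 and total ω_sun = x + y = 1  ⇒  y = 2/3, x = 1/3
row 2 ring = −(36/72)·2/3 = -1/3
totals (row 1 + row 2): sun 1/3 + 2/3 = 1, ring 1/3 + (-1/3) = 0, arm 1/3 + 0 = 1/3
asked cell (row1, sun) = 1/3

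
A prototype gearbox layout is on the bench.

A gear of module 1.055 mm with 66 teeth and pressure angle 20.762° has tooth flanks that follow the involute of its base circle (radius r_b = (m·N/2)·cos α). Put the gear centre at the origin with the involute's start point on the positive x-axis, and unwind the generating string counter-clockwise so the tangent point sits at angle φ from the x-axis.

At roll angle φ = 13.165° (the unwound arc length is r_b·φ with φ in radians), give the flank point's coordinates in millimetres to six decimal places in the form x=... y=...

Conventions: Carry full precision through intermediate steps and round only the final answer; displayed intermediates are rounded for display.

x=33.402194 y=0.130944

recognized (one wheel, involute flank): single-mesh tooth geometry, m = 1.055, N = 66
pitch radius r_p = m·N/2 = 1.055·66/2 = 34.815000
base radius r_b = r_p·cos α = 34.815000·cos 20.762° = 32.554148
roll angle φ = 13.165° = 0.22977260 rad
x = r_b·(cos φ + φ·sin φ) = 33.402194
y = r_b·(sin φ − φ·cos φ) = 0.130944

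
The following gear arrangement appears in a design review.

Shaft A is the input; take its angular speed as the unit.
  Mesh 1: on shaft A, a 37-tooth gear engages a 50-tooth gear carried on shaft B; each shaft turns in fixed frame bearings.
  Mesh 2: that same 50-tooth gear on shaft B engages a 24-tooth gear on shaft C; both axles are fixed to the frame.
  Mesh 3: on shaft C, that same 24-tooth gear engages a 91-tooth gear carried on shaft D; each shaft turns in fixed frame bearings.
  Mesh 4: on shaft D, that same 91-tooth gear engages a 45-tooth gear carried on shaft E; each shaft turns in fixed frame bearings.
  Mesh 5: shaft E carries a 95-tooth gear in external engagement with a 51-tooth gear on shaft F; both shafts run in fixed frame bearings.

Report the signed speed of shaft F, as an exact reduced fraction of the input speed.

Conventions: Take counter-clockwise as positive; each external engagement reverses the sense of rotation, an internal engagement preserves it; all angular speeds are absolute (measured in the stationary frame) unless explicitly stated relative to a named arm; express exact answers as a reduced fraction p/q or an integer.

-703/459

5-mesh fixed-axis compound train (all bearings frame-fixed)
mesh 1 [37T→50T]: |ω|/ω_in = 1×37/50 = 37/50, sense flips to −
mesh 2 [50T→24T]: |ω|/ω_in = (37/50)×50/24 = 37/24, sense flips to +
mesh 3 [24T→91T]: |ω|/ω_in = (37/24)×24/91 = 37/91, sense flips to −
mesh 4 [91T→45T]: |ω|/ω_in = (37/91)×91/45 = 37/45, sense flips to +
mesh 5 [95T→51T]: |ω|/ω_in = (37/45)×95/51 = 703/459, sense flips to −
signed output speed (× input speed) = -703/459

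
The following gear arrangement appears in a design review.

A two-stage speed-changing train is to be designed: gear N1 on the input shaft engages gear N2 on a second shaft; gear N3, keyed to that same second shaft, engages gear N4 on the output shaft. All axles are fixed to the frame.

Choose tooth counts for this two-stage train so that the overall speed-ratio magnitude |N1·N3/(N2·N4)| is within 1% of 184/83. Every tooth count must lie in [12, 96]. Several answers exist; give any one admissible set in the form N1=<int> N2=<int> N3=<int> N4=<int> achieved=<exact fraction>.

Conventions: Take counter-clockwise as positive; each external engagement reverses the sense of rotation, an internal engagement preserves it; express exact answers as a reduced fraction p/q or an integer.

N1=23 N2=12 N3=96 N4=83 achieved=184/83

class = fixed-axis compound train [2-stage, 184/83 wanted]
target = 184/83 in lowest terms: an exact hit needs N1·N3 = k·184 and N2·N4 = k·83 for one integer k, every count in [12, 96]; additionally prefer no 1:1 stage (N1 ≠ N2, N3 ≠ N4)
k = 1…11: no 1:1-free in-range split of k·184 and k·83 into factor pairs; take k = 12
k = 12: N1·N3 = 2208 = 23·96, N2·N4 = 996 = 12·83
achieved = 23·96/(12·83) = 184/83; |achieved − target| = 0 ≤ 46/2075 ✓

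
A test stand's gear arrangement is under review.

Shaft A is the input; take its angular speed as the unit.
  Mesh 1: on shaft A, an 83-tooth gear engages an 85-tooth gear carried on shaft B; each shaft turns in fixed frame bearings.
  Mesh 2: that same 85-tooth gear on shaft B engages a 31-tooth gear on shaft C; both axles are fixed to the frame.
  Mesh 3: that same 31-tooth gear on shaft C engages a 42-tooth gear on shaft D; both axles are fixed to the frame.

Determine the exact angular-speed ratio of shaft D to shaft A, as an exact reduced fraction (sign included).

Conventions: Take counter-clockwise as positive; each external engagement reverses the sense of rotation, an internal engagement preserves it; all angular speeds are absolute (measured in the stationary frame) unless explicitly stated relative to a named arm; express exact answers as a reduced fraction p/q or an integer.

-83/42

class = fixed-axis compound train [3 meshes; 3 ratios multiply, 3 sense flips]
mesh 1 [83T→85T]: running ratio 83/85, sense −
mesh 2 [85T→31T]: running ratio 83/31, sense +
mesh 3 [31T→42T]: running ratio 83/42, sense −
ω_out/ω_in = -83/42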